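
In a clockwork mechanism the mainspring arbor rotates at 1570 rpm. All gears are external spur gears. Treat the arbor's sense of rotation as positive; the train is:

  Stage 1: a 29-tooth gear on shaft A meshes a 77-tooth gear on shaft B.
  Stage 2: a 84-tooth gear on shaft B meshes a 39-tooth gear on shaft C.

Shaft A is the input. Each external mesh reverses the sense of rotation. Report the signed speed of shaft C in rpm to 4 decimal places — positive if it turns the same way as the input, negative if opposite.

+1273.5664 rpm (same as input, |ω| = 1273.5664 rpm)

Stage 1 [29T→77T]: ω = 1570.0000×29/77 = 591.2987 rpm, dir flips to −; running = −591.2987
Stage 2 [84T→39T]: ω = 591.2987×84/39 = 1273.5664 rpm, dir flips to +; running = +1273.5664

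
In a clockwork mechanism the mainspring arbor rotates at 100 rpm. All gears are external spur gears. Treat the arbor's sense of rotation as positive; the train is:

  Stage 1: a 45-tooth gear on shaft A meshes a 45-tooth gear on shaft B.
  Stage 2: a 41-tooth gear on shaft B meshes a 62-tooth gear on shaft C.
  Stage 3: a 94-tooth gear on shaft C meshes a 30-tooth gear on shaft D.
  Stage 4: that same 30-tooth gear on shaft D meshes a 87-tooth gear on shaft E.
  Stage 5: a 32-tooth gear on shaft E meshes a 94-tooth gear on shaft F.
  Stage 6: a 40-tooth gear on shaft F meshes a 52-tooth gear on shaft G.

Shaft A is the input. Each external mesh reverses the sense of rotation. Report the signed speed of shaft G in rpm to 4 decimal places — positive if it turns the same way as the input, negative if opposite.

Stage 1 [45T→45T]: ω = 100.0000×45/45 = 100.0000 rpm, dir flips to −; running = −100.0000
Stage 2 [41T→62T]: ω = 100.0000×41/62 = 66.1290 rpm, dir flips to +; running = +66.1290
Stage 3 [94T→30T]: ω = 66.1290×94/30 = 207.2043 rpm, dir flips to −; running = −207.2043
Stage 4 [30T→87T]: ω = 207.2043×30/87 = 71.4498 rpm, dir flips to +; running = +71.4498
Stage 5 [32T→94T]: ω = 71.4498×32/94 = 24.3233 rpm, dir flips to −; running = −24.3233
Stage 6 [40T→52T]: ω = 24.3233×40/52 = 18.7102 rpm, dir flips to +; running = +18.7102

+18.7102 rpm (same as input, |ω| = 18.7102 rpm)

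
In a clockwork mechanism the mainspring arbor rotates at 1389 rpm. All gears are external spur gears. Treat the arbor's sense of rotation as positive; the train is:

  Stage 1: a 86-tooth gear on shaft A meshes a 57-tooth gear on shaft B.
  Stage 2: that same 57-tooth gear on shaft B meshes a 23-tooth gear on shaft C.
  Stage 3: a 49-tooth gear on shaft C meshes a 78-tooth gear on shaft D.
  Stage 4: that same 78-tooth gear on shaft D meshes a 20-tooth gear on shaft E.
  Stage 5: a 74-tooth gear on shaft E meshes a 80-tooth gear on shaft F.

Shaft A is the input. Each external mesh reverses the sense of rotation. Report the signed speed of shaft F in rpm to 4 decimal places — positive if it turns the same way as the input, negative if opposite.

-11770.1142 rpm (opposite to input, |ω| = 11770.1142 rpm)

Stage 1 [86T→57T]: ω = 1389.0000×86/57 = 2095.6842 rpm, dir flips to −; running = −2095.6842
Stage 2 [57T→23T]: ω = 2095.6842×57/23 = 5193.6522 rpm, dir flips to +; running = +5193.6522
Stage 3 [49T→78T]: ω = 5193.6522×49/78 = 3262.6789 rpm, dir flips to −; running = −3262.6789
Stage 4 [78T→20T]: ω = 3262.6789×78/20 = 12724.4478 rpm, dir flips to +; running = +12724.4478
Stage 5 [74T→80T]: ω = 12724.4478×74/80 = 11770.1142 rpm, dir flips to −; running = −11770.1142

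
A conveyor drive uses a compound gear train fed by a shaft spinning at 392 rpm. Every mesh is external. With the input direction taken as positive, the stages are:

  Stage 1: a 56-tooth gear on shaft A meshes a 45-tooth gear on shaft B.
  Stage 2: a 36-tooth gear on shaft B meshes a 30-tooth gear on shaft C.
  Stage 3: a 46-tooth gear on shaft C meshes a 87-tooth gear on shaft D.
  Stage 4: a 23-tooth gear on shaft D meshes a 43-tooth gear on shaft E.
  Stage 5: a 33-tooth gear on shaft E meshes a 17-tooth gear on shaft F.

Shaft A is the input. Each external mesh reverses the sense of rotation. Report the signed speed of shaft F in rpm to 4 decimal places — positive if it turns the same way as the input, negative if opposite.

-321.3703 rpm (opposite to input, |ω| = 321.3703 rpm)

Stage 1 [56T→45T]: ω = 392.0000×56/45 = 487.8222 rpm, dir flips to −; running = −487.8222
Stage 2 [36T→30T]: ω = 487.8222×36/30 = 585.3867 rpm, dir flips to +; running = +585.3867
Stage 3 [46T→87T]: ω = 585.3867×46/87 = 309.5148 rpm, dir flips to −; running = −309.5148
Stage 4 [23T→43T]: ω = 309.5148×23/43 = 165.5544 rpm, dir flips to +; running = +165.5544
Stage 5 [33T→17T]: ω = 165.5544×33/17 = 321.3703 rpm, dir flips to −; running = −321.3703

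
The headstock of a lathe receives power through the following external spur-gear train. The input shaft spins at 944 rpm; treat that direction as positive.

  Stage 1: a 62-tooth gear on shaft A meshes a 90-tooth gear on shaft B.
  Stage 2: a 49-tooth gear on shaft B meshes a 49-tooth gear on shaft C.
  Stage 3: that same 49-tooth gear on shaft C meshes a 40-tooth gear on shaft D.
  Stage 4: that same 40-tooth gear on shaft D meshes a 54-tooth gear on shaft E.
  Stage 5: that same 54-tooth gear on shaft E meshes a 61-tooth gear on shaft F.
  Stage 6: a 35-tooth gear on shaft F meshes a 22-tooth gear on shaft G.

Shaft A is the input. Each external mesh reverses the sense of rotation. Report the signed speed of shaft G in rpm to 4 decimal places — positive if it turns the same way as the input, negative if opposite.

Stage 1 [62T→90T]: ω = 944.0000×62/90 = 650.3111 rpm, dir flips to −; running = −650.3111
Stage 2 [49T→49T]: ω = 650.3111×49/49 = 650.3111 rpm, dir flips to +; running = +650.3111
Stage 3 [49T→40T]: ω = 650.3111×49/40 = 796.6311 rpm, dir flips to −; running = −796.6311
Stage 4 [40T→54T]: ω = 796.6311×40/54 = 590.0971 rpm, dir flips to +; running = +590.0971
Stage 5 [54T→61T]: ω = 590.0971×54/61 = 522.3811 rpm, dir flips to −; running = −522.3811
Stage 6 [35T→22T]: ω = 522.3811×35/22 = 831.0608 rpm, dir flips to +; running = +831.0608

+831.0608 rpm (same as input, |ω| = 831.0608 rpm)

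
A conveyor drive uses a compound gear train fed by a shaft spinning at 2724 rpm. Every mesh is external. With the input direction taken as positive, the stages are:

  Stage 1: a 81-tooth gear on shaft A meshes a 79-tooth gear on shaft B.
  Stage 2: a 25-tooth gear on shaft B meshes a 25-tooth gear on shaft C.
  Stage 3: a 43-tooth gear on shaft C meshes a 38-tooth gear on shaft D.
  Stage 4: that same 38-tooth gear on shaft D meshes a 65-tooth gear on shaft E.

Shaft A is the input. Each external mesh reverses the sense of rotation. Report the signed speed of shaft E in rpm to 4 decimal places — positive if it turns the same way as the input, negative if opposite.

Stage 1 [81T→79T]: ω = 2724.0000×81/79 = 2792.9620 rpm, dir flips to −; running = −2792.9620
Stage 2 [25T→25T]: ω = 2792.9620×25/25 = 2792.9620 rpm, dir flips to +; running = +2792.9620
Stage 3 [43T→38T]: ω = 2792.9620×43/38 = 3160.4570 rpm, dir flips to −; running = −3160.4570
Stage 4 [38T→65T]: ω = 3160.4570×38/65 = 1847.6518 rpm, dir flips to +; running = +1847.6518

+1847.6518 rpm (same as input, |ω| = 1847.6518 rpm)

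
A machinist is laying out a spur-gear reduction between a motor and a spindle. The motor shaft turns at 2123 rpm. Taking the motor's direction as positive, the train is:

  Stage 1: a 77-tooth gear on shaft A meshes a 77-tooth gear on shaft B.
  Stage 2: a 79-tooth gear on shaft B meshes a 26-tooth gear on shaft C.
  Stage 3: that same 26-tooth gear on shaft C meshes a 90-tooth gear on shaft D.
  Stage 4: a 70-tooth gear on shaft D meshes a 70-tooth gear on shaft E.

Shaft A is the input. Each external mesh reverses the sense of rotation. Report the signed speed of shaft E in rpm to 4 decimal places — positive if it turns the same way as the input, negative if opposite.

+1863.5222 rpm (same as input, |ω| = 1863.5222 rpm)

Stage 1 [77T→77T]: ω = 2123.0000×77/77 = 2123.0000 rpm, dir flips to −; running = −2123.0000
Stage 2 [79T→26T]: ω = 2123.0000×79/26 = 6450.6538 rpm, dir flips to +; running = +6450.6538
Stage 3 [26T→90T]: ω = 6450.6538×26/90 = 1863.5222 rpm, dir flips to −; running = −1863.5222
Stage 4 [70T→70T]: ω = 1863.5222×70/70 = 1863.5222 rpm, dir flips to +; running = +1863.5222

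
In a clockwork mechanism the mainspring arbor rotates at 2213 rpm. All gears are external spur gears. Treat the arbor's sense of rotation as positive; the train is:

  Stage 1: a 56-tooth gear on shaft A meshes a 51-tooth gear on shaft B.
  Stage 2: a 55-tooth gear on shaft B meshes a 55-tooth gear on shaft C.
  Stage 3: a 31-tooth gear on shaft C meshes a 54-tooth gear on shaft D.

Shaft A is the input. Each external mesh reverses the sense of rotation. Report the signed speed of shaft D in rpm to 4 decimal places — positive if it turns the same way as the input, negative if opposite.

-1394.9775 rpm (opposite to input, |ω| = 1394.9775 rpm)

Stage 1 [56T→51T]: ω = 2213.0000×56/51 = 2429.9608 rpm, dir flips to −; running = −2429.9608
Stage 2 [55T→55T]: ω = 2429.9608×55/55 = 2429.9608 rpm, dir flips to +; running = +2429.9608
Stage 3 [31T→54T]: ω = 2429.9608×31/54 = 1394.9775 rpm, dir flips to −; running = −1394.9775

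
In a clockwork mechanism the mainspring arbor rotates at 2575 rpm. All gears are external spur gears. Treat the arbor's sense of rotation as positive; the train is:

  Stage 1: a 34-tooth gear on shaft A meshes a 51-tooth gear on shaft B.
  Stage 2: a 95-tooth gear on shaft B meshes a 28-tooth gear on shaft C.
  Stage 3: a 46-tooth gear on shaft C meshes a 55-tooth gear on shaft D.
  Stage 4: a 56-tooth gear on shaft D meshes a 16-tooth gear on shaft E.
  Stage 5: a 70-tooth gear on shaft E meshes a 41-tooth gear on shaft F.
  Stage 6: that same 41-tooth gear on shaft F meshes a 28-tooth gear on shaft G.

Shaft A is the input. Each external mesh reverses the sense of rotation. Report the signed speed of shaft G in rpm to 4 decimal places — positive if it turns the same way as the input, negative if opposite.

Stage 1 [34T→51T]: ω = 2575.0000×34/51 = 1716.6667 rpm, dir flips to −; running = −1716.6667
Stage 2 [95T→28T]: ω = 1716.6667×95/28 = 5824.4048 rpm, dir flips to +; running = +5824.4048
Stage 3 [46T→55T]: ω = 5824.4048×46/55 = 4871.3203 rpm, dir flips to −; running = −4871.3203
Stage 4 [56T→16T]: ω = 4871.3203×56/16 = 17049.6212 rpm, dir flips to +; running = +17049.6212
Stage 5 [70T→41T]: ω = 17049.6212×70/41 = 29109.1094 rpm, dir flips to −; running = −29109.1094
Stage 6 [41T→28T]: ω = 29109.1094×41/28 = 42624.0530 rpm, dir flips to +; running = +42624.0530

+42624.0530 rpm (same as input, |ω| = 42624.0530 rpm)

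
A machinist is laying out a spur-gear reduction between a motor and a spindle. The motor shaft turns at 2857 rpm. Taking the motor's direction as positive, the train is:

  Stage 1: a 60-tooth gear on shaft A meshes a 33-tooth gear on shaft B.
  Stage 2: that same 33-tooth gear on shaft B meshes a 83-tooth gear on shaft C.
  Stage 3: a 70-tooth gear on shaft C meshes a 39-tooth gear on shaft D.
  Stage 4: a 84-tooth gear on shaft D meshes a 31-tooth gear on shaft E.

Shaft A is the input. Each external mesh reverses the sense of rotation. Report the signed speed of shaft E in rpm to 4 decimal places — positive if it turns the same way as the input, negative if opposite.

+10044.6411 rpm (same as input, |ω| = 10044.6411 rpm)

Stage 1 [60T→33T]: ω = 2857.0000×60/33 = 5194.5455 rpm, dir flips to −; running = −5194.5455
Stage 2 [33T→83T]: ω = 5194.5455×33/83 = 2065.3012 rpm, dir flips to +; running = +2065.3012
Stage 3 [70T→39T]: ω = 2065.3012×70/39 = 3706.9509 rpm, dir flips to −; running = −3706.9509
Stage 4 [84T→31T]: ω = 3706.9509×84/31 = 10044.6411 rpm, dir flips to +; running = +10044.6411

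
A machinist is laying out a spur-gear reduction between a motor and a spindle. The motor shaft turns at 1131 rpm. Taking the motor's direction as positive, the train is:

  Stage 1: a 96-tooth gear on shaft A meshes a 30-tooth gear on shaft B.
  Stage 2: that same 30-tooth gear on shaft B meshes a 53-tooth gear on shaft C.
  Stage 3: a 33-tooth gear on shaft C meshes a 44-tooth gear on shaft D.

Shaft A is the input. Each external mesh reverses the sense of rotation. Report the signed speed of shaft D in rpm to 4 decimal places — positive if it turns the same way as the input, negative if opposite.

-1536.4528 rpm (opposite to input, |ω| = 1536.4528 rpm)

Stage 1 [96T→30T]: ω = 1131.0000×96/30 = 3619.2000 rpm, dir flips to −; running = −3619.2000
Stage 2 [30T→53T]: ω = 3619.2000×30/53 = 2048.6038 rpm, dir flips to +; running = +2048.6038
Stage 3 [33T→44T]: ω = 2048.6038×33/44 = 1536.4528 rpm, dir flips to −; running = −1536.4528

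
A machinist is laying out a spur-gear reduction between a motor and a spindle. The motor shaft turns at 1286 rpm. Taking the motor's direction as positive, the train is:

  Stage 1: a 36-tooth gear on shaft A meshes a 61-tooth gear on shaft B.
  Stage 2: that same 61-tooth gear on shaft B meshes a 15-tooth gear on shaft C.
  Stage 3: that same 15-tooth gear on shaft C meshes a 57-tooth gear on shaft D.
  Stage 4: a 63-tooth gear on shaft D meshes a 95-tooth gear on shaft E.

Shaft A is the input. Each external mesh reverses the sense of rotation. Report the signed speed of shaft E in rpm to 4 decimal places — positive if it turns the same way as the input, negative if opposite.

Stage 1 [36T→61T]: ω = 1286.0000×36/61 = 758.9508 rpm, dir flips to −; running = −758.9508
Stage 2 [61T→15T]: ω = 758.9508×61/15 = 3086.4000 rpm, dir flips to +; running = +3086.4000
Stage 3 [15T→57T]: ω = 3086.4000×15/57 = 812.2105 rpm, dir flips to −; running = −812.2105
Stage 4 [63T→95T]: ω = 812.2105×63/95 = 538.6238 rpm, dir flips to +; running = +538.6238

+538.6238 rpm (same as input, |ω| = 538.6238 rpm)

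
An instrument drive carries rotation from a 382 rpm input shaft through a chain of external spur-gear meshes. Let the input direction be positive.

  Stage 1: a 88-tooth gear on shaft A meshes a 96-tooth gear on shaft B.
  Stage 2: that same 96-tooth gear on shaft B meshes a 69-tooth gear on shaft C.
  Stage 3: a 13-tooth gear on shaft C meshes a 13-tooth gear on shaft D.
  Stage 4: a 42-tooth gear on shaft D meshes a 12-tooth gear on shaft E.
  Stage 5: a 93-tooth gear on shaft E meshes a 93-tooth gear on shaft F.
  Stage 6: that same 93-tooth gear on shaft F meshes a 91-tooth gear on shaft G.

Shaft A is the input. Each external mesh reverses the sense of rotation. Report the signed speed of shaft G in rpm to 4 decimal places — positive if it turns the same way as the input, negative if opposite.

+1742.6355 rpm (same as input, |ω| = 1742.6355 rpm)

Stage 1 [88T→96T]: ω = 382.0000×88/96 = 350.1667 rpm, dir flips to −; running = −350.1667
Stage 2 [96T→69T]: ω = 350.1667×96/69 = 487.1884 rpm, dir flips to +; running = +487.1884
Stage 3 [13T→13T]: ω = 487.1884×13/13 = 487.1884 rpm, dir flips to −; running = −487.1884
Stage 4 [42T→12T]: ω = 487.1884×42/12 = 1705.1594 rpm, dir flips to +; running = +1705.1594
Stage 5 [93T→93T]: ω = 1705.1594×93/93 = 1705.1594 rpm, dir flips to −; running = −1705.1594
Stage 6 [93T→91T]: ω = 1705.1594×93/91 = 1742.6355 rpm, dir flips to +; running = +1742.6355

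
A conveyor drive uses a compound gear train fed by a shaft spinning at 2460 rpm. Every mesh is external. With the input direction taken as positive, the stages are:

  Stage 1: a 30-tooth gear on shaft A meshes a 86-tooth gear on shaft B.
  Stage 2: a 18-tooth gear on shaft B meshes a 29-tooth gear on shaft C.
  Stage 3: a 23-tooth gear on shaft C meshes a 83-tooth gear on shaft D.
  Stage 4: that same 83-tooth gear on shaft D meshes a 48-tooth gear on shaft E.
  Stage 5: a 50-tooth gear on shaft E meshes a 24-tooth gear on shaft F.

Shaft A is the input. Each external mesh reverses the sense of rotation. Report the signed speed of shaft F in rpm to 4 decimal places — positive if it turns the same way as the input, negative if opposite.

Stage 1 [30T→86T]: ω = 2460.0000×30/86 = 858.1395 rpm, dir flips to −; running = −858.1395
Stage 2 [18T→29T]: ω = 858.1395×18/29 = 532.6383 rpm, dir flips to +; running = +532.6383
Stage 3 [23T→83T]: ω = 532.6383×23/83 = 147.5986 rpm, dir flips to −; running = −147.5986
Stage 4 [83T→48T]: ω = 147.5986×83/48 = 255.2225 rpm, dir flips to +; running = +255.2225
Stage 5 [50T→24T]: ω = 255.2225×50/24 = 531.7136 rpm, dir flips to −; running = −531.7136

-531.7136 rpm (opposite to input, |ω| = 531.7136 rpm)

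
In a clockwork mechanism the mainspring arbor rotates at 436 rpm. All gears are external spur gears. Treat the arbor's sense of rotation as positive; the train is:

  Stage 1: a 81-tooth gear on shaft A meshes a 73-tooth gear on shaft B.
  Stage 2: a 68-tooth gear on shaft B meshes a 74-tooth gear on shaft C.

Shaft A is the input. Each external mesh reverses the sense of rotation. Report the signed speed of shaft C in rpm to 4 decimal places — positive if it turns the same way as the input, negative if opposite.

+444.5553 rpm (same as input, |ω| = 444.5553 rpm)

Stage 1 [81T→73T]: ω = 436.0000×81/73 = 483.7808 rpm, dir flips to −; running = −483.7808
Stage 2 [68T→74T]: ω = 483.7808×68/74 = 444.5553 rpm, dir flips to +; running = +444.5553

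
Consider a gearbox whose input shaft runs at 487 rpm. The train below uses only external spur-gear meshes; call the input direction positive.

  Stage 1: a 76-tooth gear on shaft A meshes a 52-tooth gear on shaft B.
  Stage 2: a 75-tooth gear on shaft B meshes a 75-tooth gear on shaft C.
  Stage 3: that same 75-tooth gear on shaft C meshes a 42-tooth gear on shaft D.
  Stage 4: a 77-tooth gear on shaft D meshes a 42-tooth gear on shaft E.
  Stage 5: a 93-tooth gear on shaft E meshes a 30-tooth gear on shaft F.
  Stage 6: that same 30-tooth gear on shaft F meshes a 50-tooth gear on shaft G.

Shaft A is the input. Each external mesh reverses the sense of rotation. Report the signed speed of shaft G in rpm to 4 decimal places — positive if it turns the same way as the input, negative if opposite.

+4334.1662 rpm (same as input, |ω| = 4334.1662 rpm)

Stage 1 [76T→52T]: ω = 487.0000×76/52 = 711.7692 rpm, dir flips to −; running = −711.7692
Stage 2 [75T→75T]: ω = 711.7692×75/75 = 711.7692 rpm, dir flips to +; running = +711.7692
Stage 3 [75T→42T]: ω = 711.7692×75/42 = 1271.0165 rpm, dir flips to −; running = −1271.0165
Stage 4 [77T→42T]: ω = 1271.0165×77/42 = 2330.1969 rpm, dir flips to +; running = +2330.1969
Stage 5 [93T→30T]: ω = 2330.1969×93/30 = 7223.6103 rpm, dir flips to −; running = −7223.6103
Stage 6 [30T→50T]: ω = 7223.6103×30/50 = 4334.1662 rpm, dir flips to +; running = +4334.1662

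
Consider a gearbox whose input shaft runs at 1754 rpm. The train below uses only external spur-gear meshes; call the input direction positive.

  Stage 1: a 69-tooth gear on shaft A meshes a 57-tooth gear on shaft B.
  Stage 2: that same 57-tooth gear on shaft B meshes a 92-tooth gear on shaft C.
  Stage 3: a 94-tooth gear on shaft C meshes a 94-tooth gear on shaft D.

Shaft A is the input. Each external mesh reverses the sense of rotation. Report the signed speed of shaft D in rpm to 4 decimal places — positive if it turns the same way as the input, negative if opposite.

-1315.5000 rpm (opposite to input, |ω| = 1315.5000 rpm)

Stage 1 [69T→57T]: ω = 1754.0000×69/57 = 2123.2632 rpm, dir flips to −; running = −2123.2632
Stage 2 [57T→92T]: ω = 2123.2632×57/92 = 1315.5000 rpm, dir flips to +; running = +1315.5000
Stage 3 [94T→94T]: ω = 1315.5000×94/94 = 1315.5000 rpm, dir flips to −; running = −1315.5000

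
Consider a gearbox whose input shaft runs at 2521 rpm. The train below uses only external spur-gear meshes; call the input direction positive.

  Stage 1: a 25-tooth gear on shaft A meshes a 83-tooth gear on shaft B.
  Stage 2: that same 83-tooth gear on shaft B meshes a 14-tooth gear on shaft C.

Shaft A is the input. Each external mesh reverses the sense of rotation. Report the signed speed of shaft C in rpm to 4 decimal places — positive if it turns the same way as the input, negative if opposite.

Stage 1 [25T→83T]: ω = 2521.0000×25/83 = 759.3373 rpm, dir flips to −; running = −759.3373
Stage 2 [83T→14T]: ω = 759.3373×83/14 = 4501.7857 rpm, dir flips to +; running = +4501.7857

+4501.7857 rpm (same as input, |ω| = 4501.7857 rpm)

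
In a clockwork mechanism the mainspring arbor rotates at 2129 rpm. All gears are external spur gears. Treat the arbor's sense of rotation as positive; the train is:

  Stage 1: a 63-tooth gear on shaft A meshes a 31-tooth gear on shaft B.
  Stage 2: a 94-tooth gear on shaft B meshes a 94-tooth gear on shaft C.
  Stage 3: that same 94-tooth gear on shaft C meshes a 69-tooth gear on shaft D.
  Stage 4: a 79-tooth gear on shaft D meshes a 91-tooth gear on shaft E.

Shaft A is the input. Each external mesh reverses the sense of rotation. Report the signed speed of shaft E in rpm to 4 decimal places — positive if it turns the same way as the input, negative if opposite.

+5117.0420 rpm (same as input, |ω| = 5117.0420 rpm)

Stage 1 [63T→31T]: ω = 2129.0000×63/31 = 4326.6774 rpm, dir flips to −; running = −4326.6774
Stage 2 [94T→94T]: ω = 4326.6774×94/94 = 4326.6774 rpm, dir flips to +; running = +4326.6774
Stage 3 [94T→69T]: ω = 4326.6774×94/69 = 5894.3142 rpm, dir flips to −; running = −5894.3142
Stage 4 [79T→91T]: ω = 5894.3142×79/91 = 5117.0420 rpm, dir flips to +; running = +5117.0420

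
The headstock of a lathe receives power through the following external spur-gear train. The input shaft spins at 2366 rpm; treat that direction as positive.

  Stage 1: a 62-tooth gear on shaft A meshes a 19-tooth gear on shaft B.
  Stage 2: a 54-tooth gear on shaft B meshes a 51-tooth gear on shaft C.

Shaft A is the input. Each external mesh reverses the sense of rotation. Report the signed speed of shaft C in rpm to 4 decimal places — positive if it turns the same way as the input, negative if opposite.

+8174.7864 rpm (same as input, |ω| = 8174.7864 rpm)

Stage 1 [62T→19T]: ω = 2366.0000×62/19 = 7720.6316 rpm, dir flips to −; running = −7720.6316
Stage 2 [54T→51T]: ω = 7720.6316×54/51 = 8174.7864 rpm, dir flips to +; running = +8174.7864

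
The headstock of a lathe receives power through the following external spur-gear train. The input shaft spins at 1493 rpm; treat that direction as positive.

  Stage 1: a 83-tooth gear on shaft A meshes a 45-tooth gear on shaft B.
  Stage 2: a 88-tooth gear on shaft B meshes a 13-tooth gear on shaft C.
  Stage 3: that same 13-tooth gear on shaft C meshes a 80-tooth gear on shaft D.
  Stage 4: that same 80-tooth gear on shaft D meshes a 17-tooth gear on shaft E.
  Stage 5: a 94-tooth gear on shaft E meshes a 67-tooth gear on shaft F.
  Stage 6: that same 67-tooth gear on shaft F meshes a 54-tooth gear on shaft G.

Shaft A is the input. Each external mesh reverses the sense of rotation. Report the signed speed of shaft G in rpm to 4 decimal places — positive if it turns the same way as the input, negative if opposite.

Stage 1 [83T→45T]: ω = 1493.0000×83/45 = 2753.7556 rpm, dir flips to −; running = −2753.7556
Stage 2 [88T→13T]: ω = 2753.7556×88/13 = 18640.8068 rpm, dir flips to +; running = +18640.8068
Stage 3 [13T→80T]: ω = 18640.8068×13/80 = 3029.1311 rpm, dir flips to −; running = −3029.1311
Stage 4 [80T→17T]: ω = 3029.1311×80/17 = 14254.7346 rpm, dir flips to +; running = +14254.7346
Stage 5 [94T→67T]: ω = 14254.7346×94/67 = 19999.1799 rpm, dir flips to −; running = −19999.1799
Stage 6 [67T→54T]: ω = 19999.1799×67/54 = 24813.7973 rpm, dir flips to +; running = +24813.7973

+24813.7973 rpm (same as input, |ω| = 24813.7973 rpm)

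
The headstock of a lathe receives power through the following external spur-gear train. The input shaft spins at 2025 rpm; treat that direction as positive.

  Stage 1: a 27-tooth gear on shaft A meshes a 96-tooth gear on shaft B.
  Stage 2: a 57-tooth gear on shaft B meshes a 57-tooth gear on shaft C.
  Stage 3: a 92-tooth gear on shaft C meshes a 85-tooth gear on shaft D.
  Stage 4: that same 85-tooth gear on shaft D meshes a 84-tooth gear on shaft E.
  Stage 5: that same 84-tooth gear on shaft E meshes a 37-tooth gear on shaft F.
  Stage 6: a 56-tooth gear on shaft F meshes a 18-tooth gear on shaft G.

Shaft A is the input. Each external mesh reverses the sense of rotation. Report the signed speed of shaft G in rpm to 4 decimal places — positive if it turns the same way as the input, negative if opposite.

+4405.7432 rpm (same as input, |ω| = 4405.7432 rpm)

Stage 1 [27T→96T]: ω = 2025.0000×27/96 = 569.5312 rpm, dir flips to −; running = −569.5312
Stage 2 [57T→57T]: ω = 569.5312×57/57 = 569.5312 rpm, dir flips to +; running = +569.5312
Stage 3 [92T→85T]: ω = 569.5312×92/85 = 616.4338 rpm, dir flips to −; running = −616.4338
Stage 4 [85T→84T]: ω = 616.4338×85/84 = 623.7723 rpm, dir flips to +; running = +623.7723
Stage 5 [84T→37T]: ω = 623.7723×84/37 = 1416.1318 rpm, dir flips to −; running = −1416.1318
Stage 6 [56T→18T]: ω = 1416.1318×56/18 = 4405.7432 rpm, dir flips to +; running = +4405.7432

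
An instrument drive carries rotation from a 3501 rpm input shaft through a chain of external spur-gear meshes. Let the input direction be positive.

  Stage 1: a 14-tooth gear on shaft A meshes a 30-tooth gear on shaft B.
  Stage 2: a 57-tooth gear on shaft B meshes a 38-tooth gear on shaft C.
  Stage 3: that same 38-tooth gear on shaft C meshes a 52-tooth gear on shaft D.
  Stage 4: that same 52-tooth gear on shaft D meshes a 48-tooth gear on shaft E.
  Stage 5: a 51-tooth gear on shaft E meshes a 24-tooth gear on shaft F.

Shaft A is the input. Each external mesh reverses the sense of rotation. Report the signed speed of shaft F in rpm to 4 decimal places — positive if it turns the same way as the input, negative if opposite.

-4122.7922 rpm (opposite to input, |ω| = 4122.7922 rpm)

Stage 1 [14T→30T]: ω = 3501.0000×14/30 = 1633.8000 rpm, dir flips to −; running = −1633.8000
Stage 2 [57T→38T]: ω = 1633.8000×57/38 = 2450.7000 rpm, dir flips to +; running = +2450.7000
Stage 3 [38T→52T]: ω = 2450.7000×38/52 = 1790.8962 rpm, dir flips to −; running = −1790.8962
Stage 4 [52T→48T]: ω = 1790.8962×52/48 = 1940.1375 rpm, dir flips to +; running = +1940.1375
Stage 5 [51T→24T]: ω = 1940.1375×51/24 = 4122.7922 rpm, dir flips to −; running = −4122.7922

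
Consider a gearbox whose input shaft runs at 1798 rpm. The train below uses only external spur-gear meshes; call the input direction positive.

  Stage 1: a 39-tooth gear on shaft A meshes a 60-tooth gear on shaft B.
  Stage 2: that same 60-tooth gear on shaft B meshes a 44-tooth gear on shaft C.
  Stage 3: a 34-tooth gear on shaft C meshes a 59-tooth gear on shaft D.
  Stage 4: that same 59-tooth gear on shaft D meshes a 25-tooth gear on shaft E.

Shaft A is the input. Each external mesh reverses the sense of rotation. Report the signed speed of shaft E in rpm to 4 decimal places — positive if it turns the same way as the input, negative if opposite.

+2167.4073 rpm (same as input, |ω| = 2167.4073 rpm)

Stage 1 [39T→60T]: ω = 1798.0000×39/60 = 1168.7000 rpm, dir flips to −; running = −1168.7000
Stage 2 [60T→44T]: ω = 1168.7000×60/44 = 1593.6818 rpm, dir flips to +; running = +1593.6818
Stage 3 [34T→59T]: ω = 1593.6818×34/59 = 918.3929 rpm, dir flips to −; running = −918.3929
Stage 4 [59T→25T]: ω = 918.3929×59/25 = 2167.4073 rpm, dir flips to +; running = +2167.4073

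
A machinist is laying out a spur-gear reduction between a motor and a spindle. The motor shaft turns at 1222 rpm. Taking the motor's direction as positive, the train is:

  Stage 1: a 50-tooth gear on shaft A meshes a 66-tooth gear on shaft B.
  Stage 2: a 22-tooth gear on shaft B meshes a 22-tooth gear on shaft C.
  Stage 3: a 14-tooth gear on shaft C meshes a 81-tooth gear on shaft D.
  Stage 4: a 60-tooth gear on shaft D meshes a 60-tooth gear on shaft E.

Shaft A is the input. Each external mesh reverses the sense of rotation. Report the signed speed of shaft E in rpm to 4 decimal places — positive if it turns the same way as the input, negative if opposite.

Stage 1 [50T→66T]: ω = 1222.0000×50/66 = 925.7576 rpm, dir flips to −; running = −925.7576
Stage 2 [22T→22T]: ω = 925.7576×22/22 = 925.7576 rpm, dir flips to +; running = +925.7576
Stage 3 [14T→81T]: ω = 925.7576×14/81 = 160.0075 rpm, dir flips to −; running = −160.0075
Stage 4 [60T→60T]: ω = 160.0075×60/60 = 160.0075 rpm, dir flips to +; running = +160.0075

+160.0075 rpm (same as input, |ω| = 160.0075 rpm)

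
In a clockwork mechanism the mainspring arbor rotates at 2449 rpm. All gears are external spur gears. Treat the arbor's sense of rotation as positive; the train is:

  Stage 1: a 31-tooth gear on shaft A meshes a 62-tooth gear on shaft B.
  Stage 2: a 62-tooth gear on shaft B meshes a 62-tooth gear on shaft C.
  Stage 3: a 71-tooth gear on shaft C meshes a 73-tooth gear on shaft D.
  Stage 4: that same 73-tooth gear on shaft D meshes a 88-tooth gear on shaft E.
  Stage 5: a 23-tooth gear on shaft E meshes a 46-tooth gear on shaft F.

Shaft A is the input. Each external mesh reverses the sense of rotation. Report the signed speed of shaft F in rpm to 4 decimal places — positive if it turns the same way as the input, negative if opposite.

Stage 1 [31T→62T]: ω = 2449.0000×31/62 = 1224.5000 rpm, dir flips to −; running = −1224.5000
Stage 2 [62T→62T]: ω = 1224.5000×62/62 = 1224.5000 rpm, dir flips to +; running = +1224.5000
Stage 3 [71T→73T]: ω = 1224.5000×71/73 = 1190.9521 rpm, dir flips to −; running = −1190.9521
Stage 4 [73T→88T]: ω = 1190.9521×73/88 = 987.9489 rpm, dir flips to +; running = +987.9489
Stage 5 [23T→46T]: ω = 987.9489×23/46 = 493.9744 rpm, dir flips to −; running = −493.9744

-493.9744 rpm (opposite to input, |ω| = 493.9744 rpm)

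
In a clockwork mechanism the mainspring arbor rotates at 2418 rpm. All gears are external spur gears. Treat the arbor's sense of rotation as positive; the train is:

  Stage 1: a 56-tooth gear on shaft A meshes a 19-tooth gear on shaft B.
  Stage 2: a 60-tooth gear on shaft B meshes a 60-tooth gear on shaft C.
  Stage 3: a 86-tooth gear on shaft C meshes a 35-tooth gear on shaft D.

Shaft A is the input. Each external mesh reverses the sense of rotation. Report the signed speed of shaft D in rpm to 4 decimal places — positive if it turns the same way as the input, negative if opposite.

Stage 1 [56T→19T]: ω = 2418.0000×56/19 = 7126.7368 rpm, dir flips to −; running = −7126.7368
Stage 2 [60T→60T]: ω = 7126.7368×60/60 = 7126.7368 rpm, dir flips to +; running = +7126.7368
Stage 3 [86T→35T]: ω = 7126.7368×86/35 = 17511.4105 rpm, dir flips to −; running = −17511.4105

-17511.4105 rpm (opposite to input, |ω| = 17511.4105 rpm)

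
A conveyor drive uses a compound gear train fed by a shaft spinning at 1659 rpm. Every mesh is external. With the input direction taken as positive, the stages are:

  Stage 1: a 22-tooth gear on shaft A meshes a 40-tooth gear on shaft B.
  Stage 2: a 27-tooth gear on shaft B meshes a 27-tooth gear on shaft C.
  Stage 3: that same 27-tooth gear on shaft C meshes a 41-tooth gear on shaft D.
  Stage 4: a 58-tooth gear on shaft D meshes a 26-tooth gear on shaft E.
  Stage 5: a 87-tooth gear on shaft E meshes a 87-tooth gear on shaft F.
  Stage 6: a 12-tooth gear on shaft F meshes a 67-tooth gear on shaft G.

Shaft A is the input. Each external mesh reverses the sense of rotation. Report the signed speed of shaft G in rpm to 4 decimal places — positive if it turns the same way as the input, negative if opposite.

+240.0767 rpm (same as input, |ω| = 240.0767 rpm)

Stage 1 [22T→40T]: ω = 1659.0000×22/40 = 912.4500 rpm, dir flips to −; running = −912.4500
Stage 2 [27T→27T]: ω = 912.4500×27/27 = 912.4500 rpm, dir flips to +; running = +912.4500
Stage 3 [27T→41T]: ω = 912.4500×27/41 = 600.8817 rpm, dir flips to −; running = −600.8817
Stage 4 [58T→26T]: ω = 600.8817×58/26 = 1340.4284 rpm, dir flips to +; running = +1340.4284
Stage 5 [87T→87T]: ω = 1340.4284×87/87 = 1340.4284 rpm, dir flips to −; running = −1340.4284
Stage 6 [12T→67T]: ω = 1340.4284×12/67 = 240.0767 rpm, dir flips to +; running = +240.0767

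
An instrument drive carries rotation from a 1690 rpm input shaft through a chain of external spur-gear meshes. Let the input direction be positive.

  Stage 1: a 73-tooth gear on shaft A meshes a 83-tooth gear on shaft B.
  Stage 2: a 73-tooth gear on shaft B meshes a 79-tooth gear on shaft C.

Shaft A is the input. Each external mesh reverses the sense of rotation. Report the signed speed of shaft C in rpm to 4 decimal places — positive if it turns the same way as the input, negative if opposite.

+1373.4955 rpm (same as input, |ω| = 1373.4955 rpm)

Stage 1 [73T→83T]: ω = 1690.0000×73/83 = 1486.3855 rpm, dir flips to −; running = −1486.3855
Stage 2 [73T→79T]: ω = 1486.3855×73/79 = 1373.4955 rpm, dir flips to +; running = +1373.4955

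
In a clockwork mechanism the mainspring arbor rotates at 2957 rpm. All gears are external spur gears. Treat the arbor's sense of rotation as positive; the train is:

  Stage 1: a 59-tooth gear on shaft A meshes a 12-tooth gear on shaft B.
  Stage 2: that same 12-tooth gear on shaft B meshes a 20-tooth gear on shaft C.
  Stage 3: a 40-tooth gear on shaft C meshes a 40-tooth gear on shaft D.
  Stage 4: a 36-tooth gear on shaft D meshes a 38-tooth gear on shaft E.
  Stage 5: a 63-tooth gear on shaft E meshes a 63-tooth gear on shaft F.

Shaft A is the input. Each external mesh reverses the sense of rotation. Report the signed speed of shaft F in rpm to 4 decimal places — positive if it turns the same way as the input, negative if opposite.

Stage 1 [59T→12T]: ω = 2957.0000×59/12 = 14538.5833 rpm, dir flips to −; running = −14538.5833
Stage 2 [12T→20T]: ω = 14538.5833×12/20 = 8723.1500 rpm, dir flips to +; running = +8723.1500
Stage 3 [40T→40T]: ω = 8723.1500×40/40 = 8723.1500 rpm, dir flips to −; running = −8723.1500
Stage 4 [36T→38T]: ω = 8723.1500×36/38 = 8264.0368 rpm, dir flips to +; running = +8264.0368
Stage 5 [63T→63T]: ω = 8264.0368×63/63 = 8264.0368 rpm, dir flips to −; running = −8264.0368

-8264.0368 rpm (opposite to input, |ω| = 8264.0368 rpm)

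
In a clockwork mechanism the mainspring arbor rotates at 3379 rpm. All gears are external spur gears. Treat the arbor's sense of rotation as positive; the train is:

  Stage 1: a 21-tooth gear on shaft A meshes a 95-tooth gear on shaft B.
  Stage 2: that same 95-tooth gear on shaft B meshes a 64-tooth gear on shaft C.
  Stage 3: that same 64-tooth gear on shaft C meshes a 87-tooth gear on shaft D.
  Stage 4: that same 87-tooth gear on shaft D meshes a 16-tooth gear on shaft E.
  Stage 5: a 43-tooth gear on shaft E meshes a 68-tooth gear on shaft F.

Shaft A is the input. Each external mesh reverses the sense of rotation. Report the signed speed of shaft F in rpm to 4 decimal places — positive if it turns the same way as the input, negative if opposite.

Stage 1 [21T→95T]: ω = 3379.0000×21/95 = 746.9368 rpm, dir flips to −; running = −746.9368
Stage 2 [95T→64T]: ω = 746.9368×95/64 = 1108.7344 rpm, dir flips to +; running = +1108.7344
Stage 3 [64T→87T]: ω = 1108.7344×64/87 = 815.6207 rpm, dir flips to −; running = −815.6207
Stage 4 [87T→16T]: ω = 815.6207×87/16 = 4434.9375 rpm, dir flips to +; running = +4434.9375
Stage 5 [43T→68T]: ω = 4434.9375×43/68 = 2804.4458 rpm, dir flips to −; running = −2804.4458

-2804.4458 rpm (opposite to input, |ω| = 2804.4458 rpm)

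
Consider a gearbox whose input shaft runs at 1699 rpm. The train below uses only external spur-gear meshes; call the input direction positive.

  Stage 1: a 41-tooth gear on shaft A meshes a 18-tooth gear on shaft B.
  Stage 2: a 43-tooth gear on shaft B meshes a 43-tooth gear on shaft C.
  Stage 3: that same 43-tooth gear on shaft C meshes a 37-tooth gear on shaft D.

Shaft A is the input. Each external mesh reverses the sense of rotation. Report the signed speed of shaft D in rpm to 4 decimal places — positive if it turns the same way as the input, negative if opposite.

-4497.5030 rpm (opposite to input, |ω| = 4497.5030 rpm)

Stage 1 [41T→18T]: ω = 1699.0000×41/18 = 3869.9444 rpm, dir flips to −; running = −3869.9444
Stage 2 [43T→43T]: ω = 3869.9444×43/43 = 3869.9444 rpm, dir flips to +; running = +3869.9444
Stage 3 [43T→37T]: ω = 3869.9444×43/37 = 4497.5030 rpm, dir flips to −; running = −4497.5030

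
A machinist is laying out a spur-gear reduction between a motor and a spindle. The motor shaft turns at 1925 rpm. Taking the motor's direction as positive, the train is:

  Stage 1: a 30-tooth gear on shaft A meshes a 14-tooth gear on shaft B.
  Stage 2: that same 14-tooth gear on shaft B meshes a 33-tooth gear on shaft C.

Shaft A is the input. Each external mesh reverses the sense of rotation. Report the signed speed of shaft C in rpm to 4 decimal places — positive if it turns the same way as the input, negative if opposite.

Stage 1 [30T→14T]: ω = 1925.0000×30/14 = 4125.0000 rpm, dir flips to −; running = −4125.0000
Stage 2 [14T→33T]: ω = 4125.0000×14/33 = 1750.0000 rpm, dir flips to +; running = +1750.0000

+1750.0000 rpm (same as input, |ω| = 1750.0000 rpm)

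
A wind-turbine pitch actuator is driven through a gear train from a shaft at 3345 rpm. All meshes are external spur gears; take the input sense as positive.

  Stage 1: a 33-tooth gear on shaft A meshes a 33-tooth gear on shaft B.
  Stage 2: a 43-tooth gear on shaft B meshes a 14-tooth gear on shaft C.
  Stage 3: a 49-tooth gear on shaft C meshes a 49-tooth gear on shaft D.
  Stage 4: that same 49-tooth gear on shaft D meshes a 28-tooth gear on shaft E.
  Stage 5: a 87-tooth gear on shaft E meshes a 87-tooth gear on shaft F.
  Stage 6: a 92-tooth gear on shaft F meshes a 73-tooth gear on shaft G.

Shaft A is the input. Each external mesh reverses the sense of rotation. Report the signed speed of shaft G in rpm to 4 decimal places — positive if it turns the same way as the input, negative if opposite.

Stage 1 [33T→33T]: ω = 3345.0000×33/33 = 3345.0000 rpm, dir flips to −; running = −3345.0000
Stage 2 [43T→14T]: ω = 3345.0000×43/14 = 10273.9286 rpm, dir flips to +; running = +10273.9286
Stage 3 [49T→49T]: ω = 10273.9286×49/49 = 10273.9286 rpm, dir flips to −; running = −10273.9286
Stage 4 [49T→28T]: ω = 10273.9286×49/28 = 17979.3750 rpm, dir flips to +; running = +17979.3750
Stage 5 [87T→87T]: ω = 17979.3750×87/87 = 17979.3750 rpm, dir flips to −; running = −17979.3750
Stage 6 [92T→73T]: ω = 17979.3750×92/73 = 22658.9384 rpm, dir flips to +; running = +22658.9384

+22658.9384 rpm (same as input, |ω| = 22658.9384 rpm)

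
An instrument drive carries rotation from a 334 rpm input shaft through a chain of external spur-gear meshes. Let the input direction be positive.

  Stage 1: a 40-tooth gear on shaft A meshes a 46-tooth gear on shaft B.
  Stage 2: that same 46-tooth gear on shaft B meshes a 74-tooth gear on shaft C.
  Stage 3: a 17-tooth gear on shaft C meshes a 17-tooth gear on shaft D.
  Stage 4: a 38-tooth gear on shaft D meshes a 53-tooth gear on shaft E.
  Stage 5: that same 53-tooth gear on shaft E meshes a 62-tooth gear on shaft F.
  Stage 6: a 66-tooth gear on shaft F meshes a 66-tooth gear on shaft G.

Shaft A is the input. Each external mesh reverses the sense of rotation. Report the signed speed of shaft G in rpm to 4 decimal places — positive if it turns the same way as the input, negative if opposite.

Stage 1 [40T→46T]: ω = 334.0000×40/46 = 290.4348 rpm, dir flips to −; running = −290.4348
Stage 2 [46T→74T]: ω = 290.4348×46/74 = 180.5405 rpm, dir flips to +; running = +180.5405
Stage 3 [17T→17T]: ω = 180.5405×17/17 = 180.5405 rpm, dir flips to −; running = −180.5405
Stage 4 [38T→53T]: ω = 180.5405×38/53 = 129.4442 rpm, dir flips to +; running = +129.4442
Stage 5 [53T→62T]: ω = 129.4442×53/62 = 110.6539 rpm, dir flips to −; running = −110.6539
Stage 6 [66T→66T]: ω = 110.6539×66/66 = 110.6539 rpm, dir flips to +; running = +110.6539

+110.6539 rpm (same as input, |ω| = 110.6539 rpm)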